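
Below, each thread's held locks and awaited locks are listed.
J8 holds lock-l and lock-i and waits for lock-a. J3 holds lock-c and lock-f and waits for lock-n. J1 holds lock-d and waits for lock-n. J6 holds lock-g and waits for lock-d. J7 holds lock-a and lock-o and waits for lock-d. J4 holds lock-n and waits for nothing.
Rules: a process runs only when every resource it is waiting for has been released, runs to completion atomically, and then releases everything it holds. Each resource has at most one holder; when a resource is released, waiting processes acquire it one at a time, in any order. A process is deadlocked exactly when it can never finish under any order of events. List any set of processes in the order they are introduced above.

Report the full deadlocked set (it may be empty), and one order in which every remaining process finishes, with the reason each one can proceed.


Nothing here is deadlocked.
Key observation: although several processes wait, no cycle exists — each chain bottoms out at a free runner.
The rest can finish in the order J4, J1, J7, J3, J6, J8.
Walking it through:
  J4 waits on nothing -> runs at once and releases lock-n
  run J1 (all its waits — lock-n — are resolved); releases lock-d
  run J7 (all its waits — lock-d — are resolved); releases lock-a and lock-o
  run J3 (all its waits — lock-n — are resolved); releases lock-c and lock-f
  run J6 (all its waits — lock-d — are resolved); releases lock-g
  run J8 (all its waits — lock-a — are resolved); releases lock-l and lock-i


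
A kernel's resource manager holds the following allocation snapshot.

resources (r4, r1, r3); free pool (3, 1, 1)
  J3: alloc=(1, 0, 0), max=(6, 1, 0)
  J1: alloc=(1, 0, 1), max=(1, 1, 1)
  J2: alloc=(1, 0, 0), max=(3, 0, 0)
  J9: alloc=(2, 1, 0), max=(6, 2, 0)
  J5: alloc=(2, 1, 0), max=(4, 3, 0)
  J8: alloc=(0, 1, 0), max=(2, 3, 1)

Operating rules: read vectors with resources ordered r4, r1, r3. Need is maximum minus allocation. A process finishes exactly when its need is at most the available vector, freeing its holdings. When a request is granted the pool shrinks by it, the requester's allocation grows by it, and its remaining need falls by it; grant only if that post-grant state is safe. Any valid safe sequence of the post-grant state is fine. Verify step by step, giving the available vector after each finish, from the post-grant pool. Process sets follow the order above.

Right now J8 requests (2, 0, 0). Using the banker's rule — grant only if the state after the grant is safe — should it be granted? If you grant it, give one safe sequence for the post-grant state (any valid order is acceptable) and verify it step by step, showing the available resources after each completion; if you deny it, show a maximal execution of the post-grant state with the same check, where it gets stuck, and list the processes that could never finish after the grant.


DENY — the pretend-granted state is unsafe.
Key observation: after J1, J2 the pool peaks at (3, 1, 2), and each blocked process is short somewhere: J3 on r4; J9 on r4; J5 on r1; J8 on r1.
Pretend the grant happened; the run J1, J2 goes as far as possible. Walking it through:
  pool = (1, 1, 1)
  J1 needs (0, 1, 0) <= (1, 1, 1) -> finishes; pool += (1, 0, 1) = (2, 1, 2)
  J2 needs (2, 0, 0) <= (2, 1, 2) -> finishes; pool += (1, 0, 0) = (3, 1, 2)
  J3 cannot run: need (5, 1, 0) vs free (3, 1, 2) (insufficient r4)
  J9 cannot run: need (4, 1, 0) vs free (3, 1, 2) (insufficient r4)
  J5 cannot run: need (2, 2, 0) vs free (3, 1, 2) (insufficient r1)
  J8 cannot run: need (0, 2, 1) vs free (3, 1, 2) (insufficient r1)
Had the request been granted, J3, J9, J5 and J8 could never finish.


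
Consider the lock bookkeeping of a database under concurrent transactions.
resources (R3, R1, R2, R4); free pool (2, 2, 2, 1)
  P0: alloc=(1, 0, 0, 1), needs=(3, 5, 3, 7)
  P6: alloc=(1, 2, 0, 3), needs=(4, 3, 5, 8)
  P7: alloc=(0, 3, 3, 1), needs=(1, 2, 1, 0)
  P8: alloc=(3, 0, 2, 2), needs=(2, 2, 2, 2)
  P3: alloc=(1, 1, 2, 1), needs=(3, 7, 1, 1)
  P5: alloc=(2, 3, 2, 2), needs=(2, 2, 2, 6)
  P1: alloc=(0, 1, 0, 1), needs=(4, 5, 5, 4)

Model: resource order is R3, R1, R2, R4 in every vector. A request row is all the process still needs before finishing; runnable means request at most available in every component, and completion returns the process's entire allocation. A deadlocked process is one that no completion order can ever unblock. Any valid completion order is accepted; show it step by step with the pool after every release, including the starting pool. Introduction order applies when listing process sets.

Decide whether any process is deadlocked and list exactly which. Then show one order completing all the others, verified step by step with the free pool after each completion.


The deadlocked set is P0, P6, P3 and P5.
Key observation: after P7, P8, P1 the pool peaks at (5, 6, 7, 5), and each blocked process is short somewhere: P0 on R4; P6 on R4; P3 on R1; P5 on R4.
The rest can finish in the order P7, P8, P1. Check, step by step:
  pool = (2, 2, 2, 1)
  P7: need (1, 2, 1, 0) fits (2, 2, 2, 1); releases (0, 3, 3, 1), pool now (2, 5, 5, 2)
  P8: need (2, 2, 2, 2) fits (2, 5, 5, 2); releases (3, 0, 2, 2), pool now (5, 5, 7, 4)
  P1: need (4, 5, 5, 4) fits (5, 5, 7, 4); releases (0, 1, 0, 1), pool now (5, 6, 7, 5)
The blocked processes can never fit:
  blocked: P0 wants (3, 5, 3, 7), pool (5, 6, 7, 5) — not enough R4
  blocked: P6 wants (4, 3, 5, 8), pool (5, 6, 7, 5) — not enough R4
  blocked: P3 wants (3, 7, 1, 1), pool (5, 6, 7, 5) — not enough R1
  blocked: P5 wants (2, 2, 2, 6), pool (5, 6, 7, 5) — not enough R4


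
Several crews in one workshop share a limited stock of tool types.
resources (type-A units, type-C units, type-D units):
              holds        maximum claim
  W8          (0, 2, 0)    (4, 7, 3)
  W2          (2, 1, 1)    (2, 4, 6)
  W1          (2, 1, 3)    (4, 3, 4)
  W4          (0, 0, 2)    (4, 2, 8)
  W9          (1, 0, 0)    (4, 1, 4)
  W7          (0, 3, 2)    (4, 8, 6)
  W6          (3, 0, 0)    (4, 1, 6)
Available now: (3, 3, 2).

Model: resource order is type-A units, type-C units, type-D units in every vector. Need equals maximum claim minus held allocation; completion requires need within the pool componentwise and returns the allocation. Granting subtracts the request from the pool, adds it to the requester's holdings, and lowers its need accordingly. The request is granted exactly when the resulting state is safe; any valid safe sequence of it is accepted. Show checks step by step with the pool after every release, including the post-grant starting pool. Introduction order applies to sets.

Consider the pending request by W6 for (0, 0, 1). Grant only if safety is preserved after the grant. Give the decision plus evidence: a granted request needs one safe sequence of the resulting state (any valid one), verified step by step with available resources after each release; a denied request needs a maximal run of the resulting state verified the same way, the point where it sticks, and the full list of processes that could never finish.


DENY — the pretend-granted state is unsafe.
Key observation: after W1, W9 the pool peaks at (6, 4, 4), and each blocked process is short somewhere: W8 on type-C units; W2 on type-D units; W4 on type-D units; W7 on type-C units; W6 on type-D units.
On the post-grant state, W1, W9 is a maximal run — nothing extends it. Verifying each step:
  pool = (3, 3, 1)
  W1 needs (2, 2, 1) <= (3, 3, 1) -> finishes; pool += (2, 1, 3) = (5, 4, 4)
  W9 needs (3, 1, 4) <= (5, 4, 4) -> finishes; pool += (1, 0, 0) = (6, 4, 4)
  W8 still needs (4, 5, 3) but only (6, 4, 4) is free — short on type-C units
  W2 still needs (0, 3, 5) but only (6, 4, 4) is free — short on type-D units
  W4 still needs (4, 2, 6) but only (6, 4, 4) is free — short on type-D units
  W7 still needs (4, 5, 4) but only (6, 4, 4) is free — short on type-C units
  W6 still needs (1, 1, 5) but only (6, 4, 4) is free — short on type-D units
Post-grant, the permanently blocked set is W8, W2, W4, W7 and W6.


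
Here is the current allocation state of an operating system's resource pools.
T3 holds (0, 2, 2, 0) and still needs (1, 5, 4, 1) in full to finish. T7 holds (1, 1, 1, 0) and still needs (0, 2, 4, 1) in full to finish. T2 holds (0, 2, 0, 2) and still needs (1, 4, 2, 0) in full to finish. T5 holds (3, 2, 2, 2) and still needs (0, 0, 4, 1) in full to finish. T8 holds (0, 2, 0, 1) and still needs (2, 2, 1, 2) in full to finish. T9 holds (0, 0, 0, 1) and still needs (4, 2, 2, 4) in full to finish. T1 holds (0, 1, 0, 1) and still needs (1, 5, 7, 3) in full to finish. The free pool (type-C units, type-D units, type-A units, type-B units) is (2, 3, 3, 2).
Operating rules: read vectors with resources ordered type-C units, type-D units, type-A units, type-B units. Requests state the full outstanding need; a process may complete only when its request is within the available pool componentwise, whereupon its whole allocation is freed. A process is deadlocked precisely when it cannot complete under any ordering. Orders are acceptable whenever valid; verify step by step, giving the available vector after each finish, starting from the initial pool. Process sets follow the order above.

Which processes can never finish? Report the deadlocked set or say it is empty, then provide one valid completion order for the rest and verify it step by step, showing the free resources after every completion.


The deadlocked set is T3, T7, T5, T9 and T1.
Key observation: after T8, T2 the pool peaks at (2, 7, 3, 5), and each blocked process is short somewhere: T3 on type-A units; T7 on type-A units; T5 on type-A units; T9 on type-C units; T1 on type-A units.
One completion order for the rest: T8, T2. Verifying each step:
  pool = (2, 3, 3, 2)
  run T8 (needs (2, 2, 1, 2), free (2, 3, 3, 2)); after release of (0, 2, 0, 1) the pool is (2, 5, 3, 3)
  run T2 (needs (1, 4, 2, 0), free (2, 5, 3, 3)); after release of (0, 2, 0, 2) the pool is (2, 7, 3, 5)
None of the blocked processes ever fits:
  T3 cannot run: need (1, 5, 4, 1) vs free (2, 7, 3, 5) (insufficient type-A units)
  T7 cannot run: need (0, 2, 4, 1) vs free (2, 7, 3, 5) (insufficient type-A units)
  T5 cannot run: need (0, 0, 4, 1) vs free (2, 7, 3, 5) (insufficient type-A units)
  T9 cannot run: need (4, 2, 2, 4) vs free (2, 7, 3, 5) (insufficient type-C units)
  T1 cannot run: need (1, 5, 7, 3) vs free (2, 7, 3, 5) (insufficient type-A units)


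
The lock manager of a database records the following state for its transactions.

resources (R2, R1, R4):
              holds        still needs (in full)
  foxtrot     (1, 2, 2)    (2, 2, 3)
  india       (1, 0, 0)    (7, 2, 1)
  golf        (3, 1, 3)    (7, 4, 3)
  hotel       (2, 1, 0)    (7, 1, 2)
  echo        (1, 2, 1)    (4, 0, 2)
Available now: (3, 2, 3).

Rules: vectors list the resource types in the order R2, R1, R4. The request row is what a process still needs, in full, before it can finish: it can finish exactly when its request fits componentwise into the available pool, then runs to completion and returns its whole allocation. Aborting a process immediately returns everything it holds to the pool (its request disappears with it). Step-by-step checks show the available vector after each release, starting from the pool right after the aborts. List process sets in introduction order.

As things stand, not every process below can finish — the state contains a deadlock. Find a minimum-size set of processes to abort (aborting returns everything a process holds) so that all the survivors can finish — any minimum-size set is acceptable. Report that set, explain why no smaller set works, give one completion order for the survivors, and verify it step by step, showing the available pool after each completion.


The answer: abort hotel.
Key observation: golf was stuck for good until hotel gave back (2, 1, 0); in the order shown it finishes at step 3.
Minimality: the empty abort set fails — the state is deadlocked as it stands.
Survivors finish in the order: echo, foxtrot, golf, india. Walking it through (pool after the aborts first):
  pool = (5, 3, 3)
  echo: need (4, 0, 2) fits (5, 3, 3); releases (1, 2, 1), pool now (6, 5, 4)
  foxtrot: need (2, 2, 3) fits (6, 5, 4); releases (1, 2, 2), pool now (7, 7, 6)
  golf: need (7, 4, 3) fits (7, 7, 6); releases (3, 1, 3), pool now (10, 8, 9)
  india: need (7, 2, 1) fits (10, 8, 9); releases (1, 0, 0), pool now (11, 8, 9)


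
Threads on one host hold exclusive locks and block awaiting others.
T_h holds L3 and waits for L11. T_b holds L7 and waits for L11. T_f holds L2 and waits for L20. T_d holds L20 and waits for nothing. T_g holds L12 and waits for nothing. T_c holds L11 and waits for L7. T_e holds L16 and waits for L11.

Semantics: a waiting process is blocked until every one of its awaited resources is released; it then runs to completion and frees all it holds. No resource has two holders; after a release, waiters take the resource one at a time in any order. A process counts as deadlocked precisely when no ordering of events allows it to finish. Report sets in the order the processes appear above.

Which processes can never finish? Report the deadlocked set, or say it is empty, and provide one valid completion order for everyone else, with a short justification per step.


Deadlocked set: T_h, T_b, T_c and T_e.
Key observation: the loop T_c -> T_b -> T_c blocks itself forever; T_h and T_e wait into the deadlock from upstream.
A valid finishing order for the others: T_d, T_f, T_g.
Check, step by step:
  T_d: no waits; runs immediately, freeing L20
  run T_f (all its waits — L20 — are resolved); releases L2
  T_g: no waits; runs immediately, freeing L12


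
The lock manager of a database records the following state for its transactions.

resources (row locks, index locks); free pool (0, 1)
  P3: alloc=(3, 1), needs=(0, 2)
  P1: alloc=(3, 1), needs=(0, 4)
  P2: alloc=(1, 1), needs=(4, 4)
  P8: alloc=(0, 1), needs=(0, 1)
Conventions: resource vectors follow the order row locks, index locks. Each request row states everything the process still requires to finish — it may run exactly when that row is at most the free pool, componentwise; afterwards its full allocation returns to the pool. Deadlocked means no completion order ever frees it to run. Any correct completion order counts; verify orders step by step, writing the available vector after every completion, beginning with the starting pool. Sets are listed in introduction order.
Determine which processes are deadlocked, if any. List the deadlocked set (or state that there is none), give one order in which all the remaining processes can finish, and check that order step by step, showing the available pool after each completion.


The deadlocked set is P1 and P2.
Key observation: P8, P3 can finish, but then (3, 3) is all there is, and the blocked group's index locks demands exceed it.
One completion order for the rest: P8, P3. Walking it through:
  pool = (0, 1)
  run P8 (needs (0, 1), free (0, 1)); after release of (0, 1) the pool is (0, 2)
  run P3 (needs (0, 2), free (0, 2)); after release of (3, 1) the pool is (3, 3)
The stuck group stays short no matter what:
  P1 still needs (0, 4) but only (3, 3) is free — short on index locks
  P2 still needs (4, 4) but only (3, 3) is free — short on row locks and index locks


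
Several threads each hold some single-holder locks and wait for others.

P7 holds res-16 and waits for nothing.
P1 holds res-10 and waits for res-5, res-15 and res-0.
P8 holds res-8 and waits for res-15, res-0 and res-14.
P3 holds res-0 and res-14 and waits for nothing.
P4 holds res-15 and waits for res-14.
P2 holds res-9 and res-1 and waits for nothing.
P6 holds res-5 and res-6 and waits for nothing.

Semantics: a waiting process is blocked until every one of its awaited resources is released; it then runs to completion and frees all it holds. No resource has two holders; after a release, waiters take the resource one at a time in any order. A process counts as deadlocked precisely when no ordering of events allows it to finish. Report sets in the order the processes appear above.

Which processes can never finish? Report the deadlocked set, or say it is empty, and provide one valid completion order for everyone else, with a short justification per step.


The deadlocked set is empty.
Key observation: every chain of waits terminates; starting from the processes that wait on nothing, all the rest unlock in turn.
A valid finishing order for the others: P2, P3, P6, P4, P1, P8, P7.
Verifying each step:
  run P2 (it waits on nothing); releases res-9 and res-1
  run P3 (it waits on nothing); releases res-0 and res-14
  run P6 (it waits on nothing); releases res-5 and res-6
  P4 waits on res-14 — all released -> runs and releases res-15
  P1 waits on res-5, res-15 and res-0 — all released -> runs and releases res-10
  P8 waits on res-15, res-0 and res-14 — all released -> runs and releases res-8
  run P7 (it waits on nothing); releases res-16


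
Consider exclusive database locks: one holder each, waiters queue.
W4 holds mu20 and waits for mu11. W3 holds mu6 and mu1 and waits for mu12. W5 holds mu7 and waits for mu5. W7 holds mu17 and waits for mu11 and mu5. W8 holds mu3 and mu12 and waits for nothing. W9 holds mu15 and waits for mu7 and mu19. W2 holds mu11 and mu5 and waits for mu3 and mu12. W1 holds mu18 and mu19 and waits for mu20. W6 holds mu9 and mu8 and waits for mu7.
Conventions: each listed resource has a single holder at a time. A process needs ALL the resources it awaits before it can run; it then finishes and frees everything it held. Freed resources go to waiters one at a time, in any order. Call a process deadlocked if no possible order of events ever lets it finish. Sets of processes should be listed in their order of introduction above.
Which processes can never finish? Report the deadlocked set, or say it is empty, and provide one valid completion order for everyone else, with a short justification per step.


No process is deadlocked.
Key observation: no waiting chain loops back on itself — every chain ends at a process that waits on nothing, so everyone eventually runs.
One completion order for the rest: W8, W2, W4, W1, W7, W3, W5, W6, W9.
Check, step by step:
  W8: no waits; runs immediately, freeing mu3 and mu12
  run W2 (all its waits — mu3 and mu12 — are resolved); releases mu11 and mu5
  run W4 (all its waits — mu11 — are resolved); releases mu20
  run W1 (all its waits — mu20 — are resolved); releases mu18 and mu19
  run W7 (all its waits — mu11 and mu5 — are resolved); releases mu17
  run W3 (all its waits — mu12 — are resolved); releases mu6 and mu1
  run W5 (all its waits — mu5 — are resolved); releases mu7
  run W6 (all its waits — mu7 — are resolved); releases mu9 and mu8
  run W9 (all its waits — mu7 and mu19 — are resolved); releases mu15


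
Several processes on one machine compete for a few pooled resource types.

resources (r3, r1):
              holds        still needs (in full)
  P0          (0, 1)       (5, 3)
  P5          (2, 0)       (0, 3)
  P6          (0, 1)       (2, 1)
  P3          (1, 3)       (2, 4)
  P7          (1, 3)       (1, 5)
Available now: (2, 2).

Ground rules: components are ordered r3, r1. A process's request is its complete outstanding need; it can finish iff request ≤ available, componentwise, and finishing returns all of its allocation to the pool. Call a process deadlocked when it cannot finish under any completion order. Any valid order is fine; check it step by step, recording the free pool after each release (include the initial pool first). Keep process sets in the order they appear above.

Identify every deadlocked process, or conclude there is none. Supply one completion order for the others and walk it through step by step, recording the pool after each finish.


Deadlocked: P0, P3 and P7.
Key observation: after P6, P5 the pool peaks at (4, 3), and each blocked process is short somewhere: P0 on r3; P3 on r1; P7 on r1.
The rest can finish in the order P6, P5. Walking it through:
  pool = (2, 2)
  P6: need (2, 1) fits (2, 2); releases (0, 1), pool now (2, 3)
  P5: need (0, 3) fits (2, 3); releases (2, 0), pool now (4, 3)
The stuck group stays short no matter what:
  P0 cannot run: need (5, 3) vs free (4, 3) (insufficient r3)
  P3 cannot run: need (2, 4) vs free (4, 3) (insufficient r1)
  P7 cannot run: need (1, 5) vs free (4, 3) (insufficient r1)


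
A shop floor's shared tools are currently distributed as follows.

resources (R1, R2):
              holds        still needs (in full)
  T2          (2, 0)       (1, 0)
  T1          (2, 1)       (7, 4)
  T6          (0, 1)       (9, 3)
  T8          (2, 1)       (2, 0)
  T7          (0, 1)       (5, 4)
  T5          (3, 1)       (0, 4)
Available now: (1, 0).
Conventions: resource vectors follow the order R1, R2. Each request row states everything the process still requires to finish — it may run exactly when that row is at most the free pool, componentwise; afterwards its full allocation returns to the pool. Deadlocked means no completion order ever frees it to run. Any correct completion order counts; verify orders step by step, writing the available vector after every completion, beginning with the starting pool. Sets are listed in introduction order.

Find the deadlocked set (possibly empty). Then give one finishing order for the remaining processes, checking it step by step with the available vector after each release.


The deadlocked set is T1, T6, T7 and T5.
Key observation: once T2, T8 finish, the pool peaks at (5, 1) — and every remaining process still needs more R2 than that.
A valid finishing order for the others: T2, T8. Walking it through:
  pool = (1, 0)
  T2 needs (1, 0) <= (1, 0) -> finishes; pool += (2, 0) = (3, 0)
  T8 needs (2, 0) <= (3, 0) -> finishes; pool += (2, 1) = (5, 1)
The blocked processes can never fit:
  blocked: T1 wants (7, 4), pool (5, 1) — not enough R1 and R2
  blocked: T6 wants (9, 3), pool (5, 1) — not enough R1 and R2
  blocked: T7 wants (5, 4), pool (5, 1) — not enough R2
  blocked: T5 wants (0, 4), pool (5, 1) — not enough R2


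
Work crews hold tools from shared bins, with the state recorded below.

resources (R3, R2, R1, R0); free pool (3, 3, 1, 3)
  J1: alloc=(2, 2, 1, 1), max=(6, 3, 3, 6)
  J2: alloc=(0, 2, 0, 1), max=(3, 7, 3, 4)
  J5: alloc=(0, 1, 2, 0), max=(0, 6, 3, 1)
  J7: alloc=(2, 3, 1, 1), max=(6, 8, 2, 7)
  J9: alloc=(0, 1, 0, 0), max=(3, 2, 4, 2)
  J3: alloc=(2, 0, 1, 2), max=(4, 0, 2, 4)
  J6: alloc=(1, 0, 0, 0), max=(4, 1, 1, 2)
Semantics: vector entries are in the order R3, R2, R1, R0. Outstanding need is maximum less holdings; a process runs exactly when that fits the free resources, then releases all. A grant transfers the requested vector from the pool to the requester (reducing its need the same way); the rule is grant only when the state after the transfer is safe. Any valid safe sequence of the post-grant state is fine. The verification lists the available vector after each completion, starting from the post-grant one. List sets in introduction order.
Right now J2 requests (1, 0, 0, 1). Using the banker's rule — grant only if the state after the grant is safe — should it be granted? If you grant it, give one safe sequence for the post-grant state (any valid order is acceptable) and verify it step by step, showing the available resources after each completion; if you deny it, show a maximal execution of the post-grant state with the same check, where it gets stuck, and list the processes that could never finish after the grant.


DENY — the pretend-granted state is unsafe.
Key observation: after J3, J6 the pool peaks at (5, 3, 2, 4), and each blocked process is short somewhere: J1 on R0; J2 on R2, R1; J5 on R2; J7 on R2, R0; J9 on R1.
On the post-grant state, J3, J6 is a maximal run — nothing extends it. Check, step by step:
  pool = (2, 3, 1, 2)
  run J3 (needs (2, 0, 1, 2), free (2, 3, 1, 2)); after release of (2, 0, 1, 2) the pool is (4, 3, 2, 4)
  run J6 (needs (3, 1, 1, 2), free (4, 3, 2, 4)); after release of (1, 0, 0, 0) the pool is (5, 3, 2, 4)
  blocked: J1 wants (4, 1, 2, 5), pool (5, 3, 2, 4) — not enough R0
  blocked: J2 wants (2, 5, 3, 2), pool (5, 3, 2, 4) — not enough R2 and R1
  blocked: J5 wants (0, 5, 1, 1), pool (5, 3, 2, 4) — not enough R2
  blocked: J7 wants (4, 5, 1, 6), pool (5, 3, 2, 4) — not enough R2 and R0
  blocked: J9 wants (3, 1, 4, 2), pool (5, 3, 2, 4) — not enough R1
Post-grant, the permanently blocked set is J1, J2, J5, J7 and J9.


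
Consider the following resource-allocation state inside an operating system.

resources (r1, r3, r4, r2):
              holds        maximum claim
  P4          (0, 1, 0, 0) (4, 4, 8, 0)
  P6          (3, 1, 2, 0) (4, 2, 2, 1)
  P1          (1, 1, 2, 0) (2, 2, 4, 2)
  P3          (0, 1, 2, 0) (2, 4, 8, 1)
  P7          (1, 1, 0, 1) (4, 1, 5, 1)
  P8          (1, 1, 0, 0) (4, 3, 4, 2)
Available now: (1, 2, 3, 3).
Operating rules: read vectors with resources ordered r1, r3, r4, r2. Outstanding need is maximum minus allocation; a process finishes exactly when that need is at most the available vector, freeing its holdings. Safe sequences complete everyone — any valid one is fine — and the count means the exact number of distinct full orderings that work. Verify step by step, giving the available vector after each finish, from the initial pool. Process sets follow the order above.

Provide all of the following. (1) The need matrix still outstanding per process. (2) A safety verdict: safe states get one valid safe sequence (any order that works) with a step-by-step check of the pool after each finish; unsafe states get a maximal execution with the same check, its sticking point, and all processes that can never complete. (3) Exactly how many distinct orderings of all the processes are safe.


(1) Need matrix, components ordered r1, r3, r4, r2:
  P4: (4, 3, 8, 0)
  P6: (1, 1, 0, 1)
  P1: (1, 1, 2, 2)
  P3: (2, 3, 6, 1)
  P7: (3, 0, 5, 0)
  P8: (3, 2, 4, 2)
(2) The state is SAFE; one workable sequence: P1, P6, P7, P3, P8, P4.
Key observation: P1 marks the first exact bind of the order: its need (1, 1, 2, 2) fits the free (1, 2, 3, 3) with zero slack on a requested resource.
Check, step by step:
  pool = (1, 2, 3, 3)
  P1 needs (1, 1, 2, 2) <= (1, 2, 3, 3) -> finishes; pool += (1, 1, 2, 0) = (2, 3, 5, 3)
  P6 needs (1, 1, 0, 1) <= (2, 3, 5, 3) -> finishes; pool += (3, 1, 2, 0) = (5, 4, 7, 3)
  P7 needs (3, 0, 5, 0) <= (5, 4, 7, 3) -> finishes; pool += (1, 1, 0, 1) = (6, 5, 7, 4)
  P3 needs (2, 3, 6, 1) <= (6, 5, 7, 4) -> finishes; pool += (0, 1, 2, 0) = (6, 6, 9, 4)
  P8 needs (3, 2, 4, 2) <= (6, 6, 9, 4) -> finishes; pool += (1, 1, 0, 0) = (7, 7, 9, 4)
  P4 needs (4, 3, 8, 0) <= (7, 7, 9, 4) -> finishes; pool += (0, 1, 0, 0) = (7, 8, 9, 4)
(3) Precisely 32 of the possible complete orderings are safe sequences.


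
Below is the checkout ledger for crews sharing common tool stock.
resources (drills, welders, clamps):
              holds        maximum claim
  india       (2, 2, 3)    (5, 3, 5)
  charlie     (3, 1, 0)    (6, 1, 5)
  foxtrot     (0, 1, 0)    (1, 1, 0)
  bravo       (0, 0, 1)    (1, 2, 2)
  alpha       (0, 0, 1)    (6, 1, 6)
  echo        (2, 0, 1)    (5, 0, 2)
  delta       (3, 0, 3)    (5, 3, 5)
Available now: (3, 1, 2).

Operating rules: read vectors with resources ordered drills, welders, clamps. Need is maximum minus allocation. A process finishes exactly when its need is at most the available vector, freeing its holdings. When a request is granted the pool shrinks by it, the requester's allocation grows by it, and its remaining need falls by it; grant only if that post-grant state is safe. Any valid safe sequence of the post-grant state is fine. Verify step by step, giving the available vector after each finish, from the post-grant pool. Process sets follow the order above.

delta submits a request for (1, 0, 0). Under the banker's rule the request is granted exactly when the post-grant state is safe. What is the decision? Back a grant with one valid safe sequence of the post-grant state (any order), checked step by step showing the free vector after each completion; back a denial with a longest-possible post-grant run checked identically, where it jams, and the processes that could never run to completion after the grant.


DENY: after the grant no complete ordering would exist.
Key observation: after foxtrot, bravo the pool peaks at (2, 2, 3), and each blocked process is short somewhere: india on drills; charlie on drills, clamps; alpha on drills, clamps; echo on drills; delta on welders.
After a pretend grant, a maximal execution: foxtrot, bravo — then nothing else fits. Walking it through:
  pool = (2, 1, 2)
  foxtrot: need (1, 0, 0) fits (2, 1, 2); releases (0, 1, 0), pool now (2, 2, 2)
  bravo: need (1, 2, 1) fits (2, 2, 2); releases (0, 0, 1), pool now (2, 2, 3)
  blocked: india wants (3, 1, 2), pool (2, 2, 3) — not enough drills
  blocked: charlie wants (3, 0, 5), pool (2, 2, 3) — not enough drills and clamps
  blocked: alpha wants (6, 1, 5), pool (2, 2, 3) — not enough drills and clamps
  blocked: echo wants (3, 0, 1), pool (2, 2, 3) — not enough drills
  blocked: delta wants (1, 3, 2), pool (2, 2, 3) — not enough welders
Processes that could never finish after the grant: india, charlie, alpha, echo and delta.


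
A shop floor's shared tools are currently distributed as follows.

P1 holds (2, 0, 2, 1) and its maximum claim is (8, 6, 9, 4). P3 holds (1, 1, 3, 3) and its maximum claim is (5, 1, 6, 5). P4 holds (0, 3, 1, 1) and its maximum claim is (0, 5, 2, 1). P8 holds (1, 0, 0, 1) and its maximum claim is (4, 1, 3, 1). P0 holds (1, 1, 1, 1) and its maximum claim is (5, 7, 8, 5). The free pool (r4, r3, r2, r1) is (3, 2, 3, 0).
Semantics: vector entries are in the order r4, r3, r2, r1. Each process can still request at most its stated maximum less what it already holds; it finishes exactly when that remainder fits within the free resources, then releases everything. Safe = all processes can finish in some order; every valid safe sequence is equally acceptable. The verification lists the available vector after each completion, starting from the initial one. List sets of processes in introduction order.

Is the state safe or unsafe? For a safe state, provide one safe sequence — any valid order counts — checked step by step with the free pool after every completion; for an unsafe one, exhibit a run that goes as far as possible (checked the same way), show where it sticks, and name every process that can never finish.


SAFE — a valid safe sequence is P4, P8, P3, P0, P1.
Key observation: P4 marks the first exact bind of the order: its need (0, 2, 1, 0) fits the free (3, 2, 3, 0) with zero slack on a requested resource.
Walking it through:
  pool = (3, 2, 3, 0)
  run P4 (needs (0, 2, 1, 0), free (3, 2, 3, 0)); after release of (0, 3, 1, 1) the pool is (3, 5, 4, 1)
  run P8 (needs (3, 1, 3, 0), free (3, 5, 4, 1)); after release of (1, 0, 0, 1) the pool is (4, 5, 4, 2)
  run P3 (needs (4, 0, 3, 2), free (4, 5, 4, 2)); after release of (1, 1, 3, 3) the pool is (5, 6, 7, 5)
  run P0 (needs (4, 6, 7, 4), free (5, 6, 7, 5)); after release of (1, 1, 1, 1) the pool is (6, 7, 8, 6)
  run P1 (needs (6, 6, 7, 3), free (6, 7, 8, 6)); after release of (2, 0, 2, 1) the pool is (8, 7, 10, 7)


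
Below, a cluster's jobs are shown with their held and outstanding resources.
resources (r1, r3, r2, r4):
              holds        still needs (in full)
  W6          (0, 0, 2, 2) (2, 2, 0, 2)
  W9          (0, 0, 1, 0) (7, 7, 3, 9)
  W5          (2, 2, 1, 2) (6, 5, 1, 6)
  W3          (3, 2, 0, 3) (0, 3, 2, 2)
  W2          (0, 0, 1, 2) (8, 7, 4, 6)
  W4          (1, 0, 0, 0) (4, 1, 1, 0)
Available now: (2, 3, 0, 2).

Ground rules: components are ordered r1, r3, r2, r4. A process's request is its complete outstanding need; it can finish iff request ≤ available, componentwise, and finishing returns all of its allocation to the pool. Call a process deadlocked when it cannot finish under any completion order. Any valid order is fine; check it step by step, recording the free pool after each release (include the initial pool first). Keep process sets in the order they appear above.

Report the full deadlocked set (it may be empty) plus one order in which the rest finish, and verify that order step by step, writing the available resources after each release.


The deadlocked set is empty.
Key observation: W6 fits the free pool immediately, and its release cascades until everyone finishes.
A valid finishing order for the others: W6, W3, W4, W5, W9, W2. Check, step by step:
  pool = (2, 3, 0, 2)
  W6 needs (2, 2, 0, 2) <= (2, 3, 0, 2) -> finishes; pool += (0, 0, 2, 2) = (2, 3, 2, 4)
  W3 needs (0, 3, 2, 2) <= (2, 3, 2, 4) -> finishes; pool += (3, 2, 0, 3) = (5, 5, 2, 7)
  W4 needs (4, 1, 1, 0) <= (5, 5, 2, 7) -> finishes; pool += (1, 0, 0, 0) = (6, 5, 2, 7)
  W5 needs (6, 5, 1, 6) <= (6, 5, 2, 7) -> finishes; pool += (2, 2, 1, 2) = (8, 7, 3, 9)
  W9 needs (7, 7, 3, 9) <= (8, 7, 3, 9) -> finishes; pool += (0, 0, 1, 0) = (8, 7, 4, 9)
  W2 needs (8, 7, 4, 6) <= (8, 7, 4, 9) -> finishes; pool += (0, 0, 1, 2) = (8, 7, 5, 11)


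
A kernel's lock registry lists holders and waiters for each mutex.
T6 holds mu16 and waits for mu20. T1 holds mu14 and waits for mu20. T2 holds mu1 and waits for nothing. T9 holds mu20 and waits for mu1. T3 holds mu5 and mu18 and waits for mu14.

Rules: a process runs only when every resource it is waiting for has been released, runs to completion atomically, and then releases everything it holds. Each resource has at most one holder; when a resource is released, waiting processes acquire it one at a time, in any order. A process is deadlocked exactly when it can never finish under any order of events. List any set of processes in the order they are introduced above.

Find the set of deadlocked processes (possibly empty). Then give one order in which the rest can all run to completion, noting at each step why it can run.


No process is deadlocked.
Key observation: there is no circular wait here — follow any chain and it reaches a process that is free to run now.
A valid finishing order for the others: T2, T9, T1, T6, T3.
Step-by-step check:
  run T2 (it waits on nothing); releases mu1
  T9 waits on mu1 — all released -> runs and releases mu20
  T1 waits on mu20 — all released -> runs and releases mu14
  T6 waits on mu20 — all released -> runs and releases mu16
  T3 waits on mu14 — all released -> runs and releases mu5 and mu18


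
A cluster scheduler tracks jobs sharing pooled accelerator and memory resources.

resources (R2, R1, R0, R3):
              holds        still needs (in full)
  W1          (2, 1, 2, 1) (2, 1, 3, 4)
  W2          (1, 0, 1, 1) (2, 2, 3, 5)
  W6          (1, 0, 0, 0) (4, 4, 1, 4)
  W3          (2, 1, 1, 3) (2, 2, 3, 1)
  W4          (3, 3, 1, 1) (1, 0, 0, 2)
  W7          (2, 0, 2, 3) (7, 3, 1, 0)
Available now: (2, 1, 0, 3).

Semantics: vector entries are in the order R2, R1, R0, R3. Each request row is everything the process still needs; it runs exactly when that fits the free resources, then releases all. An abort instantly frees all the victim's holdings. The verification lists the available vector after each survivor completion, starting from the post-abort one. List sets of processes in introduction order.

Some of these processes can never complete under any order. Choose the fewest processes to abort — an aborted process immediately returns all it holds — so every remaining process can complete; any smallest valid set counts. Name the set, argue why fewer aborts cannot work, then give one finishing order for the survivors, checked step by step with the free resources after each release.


Abort W7.
Key observation: no ordering could ever have run W1 before the abort of W7; with (2, 0, 2, 3) back in the pool it fits at step 2.
No smaller set exists: with zero aborts the deadlock remains.
The survivors complete as W4, W1, W6, W3, W2. Walking it through (starting from the post-abort pool):
  pool = (4, 1, 2, 6)
  W4: need (1, 0, 0, 2) fits (4, 1, 2, 6); releases (3, 3, 1, 1), pool now (7, 4, 3, 7)
  W1: need (2, 1, 3, 4) fits (7, 4, 3, 7); releases (2, 1, 2, 1), pool now (9, 5, 5, 8)
  W6: need (4, 4, 1, 4) fits (9, 5, 5, 8); releases (1, 0, 0, 0), pool now (10, 5, 5, 8)
  W3: need (2, 2, 3, 1) fits (10, 5, 5, 8); releases (2, 1, 1, 3), pool now (12, 6, 6, 11)
  W2: need (2, 2, 3, 5) fits (12, 6, 6, 11); releases (1, 0, 1, 1), pool now (13, 6, 7, 12)


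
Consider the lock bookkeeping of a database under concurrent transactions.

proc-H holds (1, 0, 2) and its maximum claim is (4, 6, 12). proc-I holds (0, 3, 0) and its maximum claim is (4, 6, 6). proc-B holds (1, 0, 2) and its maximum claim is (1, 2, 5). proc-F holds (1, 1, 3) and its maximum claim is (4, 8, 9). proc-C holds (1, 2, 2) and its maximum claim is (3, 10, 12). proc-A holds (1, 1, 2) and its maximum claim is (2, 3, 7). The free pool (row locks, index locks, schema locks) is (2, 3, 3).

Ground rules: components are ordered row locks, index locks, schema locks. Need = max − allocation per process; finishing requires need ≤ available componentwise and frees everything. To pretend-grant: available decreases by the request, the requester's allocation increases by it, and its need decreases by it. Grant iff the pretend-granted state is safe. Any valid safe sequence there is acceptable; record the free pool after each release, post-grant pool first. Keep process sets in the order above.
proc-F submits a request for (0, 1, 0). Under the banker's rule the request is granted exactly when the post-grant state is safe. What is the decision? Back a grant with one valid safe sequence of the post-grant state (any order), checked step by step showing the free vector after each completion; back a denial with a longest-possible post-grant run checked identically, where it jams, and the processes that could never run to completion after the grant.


GRANT: granting preserves safety; a valid post-grant sequence is proc-B, proc-A, proc-I, proc-F, proc-H, proc-C.
Key observation: the grant leaves (2, 2, 3) free — enough for proc-B, whose release restarts the cascade.
Step-by-step check of the post-grant state:
  pool = (2, 2, 3)
  proc-B needs (0, 2, 3) <= (2, 2, 3) -> finishes; pool += (1, 0, 2) = (3, 2, 5)
  proc-A needs (1, 2, 5) <= (3, 2, 5) -> finishes; pool += (1, 1, 2) = (4, 3, 7)
  proc-I needs (4, 3, 6) <= (4, 3, 7) -> finishes; pool += (0, 3, 0) = (4, 6, 7)
  proc-F needs (3, 6, 6) <= (4, 6, 7) -> finishes; pool += (1, 2, 3) = (5, 8, 10)
  proc-H needs (3, 6, 10) <= (5, 8, 10) -> finishes; pool += (1, 0, 2) = (6, 8, 12)
  proc-C needs (2, 8, 10) <= (6, 8, 12) -> finishes; pool += (1, 2, 2) = (7, 10, 14)


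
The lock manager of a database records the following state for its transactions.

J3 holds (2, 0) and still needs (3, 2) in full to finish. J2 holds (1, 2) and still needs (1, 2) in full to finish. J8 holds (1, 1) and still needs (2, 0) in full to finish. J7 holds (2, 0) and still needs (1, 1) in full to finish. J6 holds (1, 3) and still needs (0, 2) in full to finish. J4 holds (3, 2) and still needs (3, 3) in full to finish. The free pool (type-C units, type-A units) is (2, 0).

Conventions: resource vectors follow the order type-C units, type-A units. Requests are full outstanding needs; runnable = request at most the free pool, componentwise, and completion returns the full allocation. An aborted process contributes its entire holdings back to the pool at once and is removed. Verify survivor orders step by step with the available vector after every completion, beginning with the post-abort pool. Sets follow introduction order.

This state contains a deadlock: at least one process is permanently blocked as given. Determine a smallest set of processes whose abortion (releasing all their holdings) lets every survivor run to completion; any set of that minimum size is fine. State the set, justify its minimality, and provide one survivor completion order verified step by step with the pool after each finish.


Abort J4.
Key observation: aborting J4 returns (3, 2), and J2 — hopeless before — runs at step 1 with the returned capacity in the pool.
Minimality: the empty abort set fails — the state is deadlocked as it stands.
The survivors complete as J2, J6, J7, J3, J8. Step-by-step check (starting from the post-abort pool):
  pool = (5, 2)
  J2 needs (1, 2) <= (5, 2) -> finishes; pool += (1, 2) = (6, 4)
  J6 needs (0, 2) <= (6, 4) -> finishes; pool += (1, 3) = (7, 7)
  J7 needs (1, 1) <= (7, 7) -> finishes; pool += (2, 0) = (9, 7)
  J3 needs (3, 2) <= (9, 7) -> finishes; pool += (2, 0) = (11, 7)
  J8 needs (2, 0) <= (11, 7) -> finishes; pool += (1, 1) = (12, 8)
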